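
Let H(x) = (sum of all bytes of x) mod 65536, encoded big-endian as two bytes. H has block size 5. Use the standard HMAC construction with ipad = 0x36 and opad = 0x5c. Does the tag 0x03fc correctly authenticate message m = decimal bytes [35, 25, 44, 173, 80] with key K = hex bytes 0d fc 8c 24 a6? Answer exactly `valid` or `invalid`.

Key hex bytes 0d fc 8c 24 a6 is exactly B = 5 bytes: K' = 0d fc 8c 24 a6.
K' ⊕ ipad = 3b ca ba 12 90; K' ⊕ opad = 51 a0 d0 78 fa.
Inner hash: sum = 59+202+186+18+144+35+25+44+173+80 = 966 → 03 c6.
Outer hash (recomputed tag): sum = 81+160+208+120+250+3+198 = 1020 → 03 fc.
Recomputed tag = 03fc; claimed = 03fc → match.

valid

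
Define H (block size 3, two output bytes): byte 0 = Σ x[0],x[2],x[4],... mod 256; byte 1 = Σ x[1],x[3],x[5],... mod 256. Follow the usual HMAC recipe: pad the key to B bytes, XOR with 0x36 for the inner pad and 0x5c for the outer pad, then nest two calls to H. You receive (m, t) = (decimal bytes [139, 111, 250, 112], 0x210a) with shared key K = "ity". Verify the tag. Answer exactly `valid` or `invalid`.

invalid

Key "ity" = 69 74 79 is exactly B = 3 bytes: K' = 69 74 79.
K' ⊕ ipad = 5f 42 4f; K' ⊕ opad = 35 28 25.
Inner hash: even-index sum = 397 mod 256 = 141; odd-index sum = 455 mod 256 = 199 → 8d c7.
Outer hash (recomputed tag): even-index sum = 289 mod 256 = 33; odd-index sum = 181 mod 256 = 181 → 21 b5.
Recomputed tag = 21b5; claimed = 210a → mismatch.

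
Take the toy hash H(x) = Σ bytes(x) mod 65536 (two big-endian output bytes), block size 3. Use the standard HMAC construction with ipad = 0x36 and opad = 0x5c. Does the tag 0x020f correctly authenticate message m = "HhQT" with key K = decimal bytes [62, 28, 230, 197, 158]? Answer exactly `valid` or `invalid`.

Key decimal bytes [62, 28, 230, 197, 158] = 3e 1c e6 c5 9e is 5 bytes > B = 3, so hash it first: H(key) = 02 a3, then zero-pad to 3 bytes: K' = 02 a3 00.
K' ⊕ ipad = 34 95 36; K' ⊕ opad = 5e ff 5c.
Inner hash: sum = 52+149+54+72+104+81+84 = 596 → 02 54.
Outer hash (recomputed tag): sum = 94+255+92+2+84 = 527 → 02 0f.
Recomputed tag = 020f; claimed = 020f → match.

valid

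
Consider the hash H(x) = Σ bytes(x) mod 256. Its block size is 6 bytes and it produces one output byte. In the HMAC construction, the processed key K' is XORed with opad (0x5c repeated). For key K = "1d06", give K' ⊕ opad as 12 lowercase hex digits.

Key "1d06" = 31 64 30 36 is 4 bytes ≤ B = 6; zero-pad to 6 bytes: K' = 31 64 30 36 00 00.
XOR each byte with 0x5c: 31⊕5c=6d, 64⊕5c=38, 30⊕5c=6c, 36⊕5c=6a, 00⊕5c=5c, 00⊕5c=5c.

6d386c6a5c5c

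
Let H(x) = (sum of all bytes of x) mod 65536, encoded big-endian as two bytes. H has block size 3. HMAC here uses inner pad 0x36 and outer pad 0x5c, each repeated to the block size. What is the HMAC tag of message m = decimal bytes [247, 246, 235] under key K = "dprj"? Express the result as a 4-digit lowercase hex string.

Key "dprj" = 64 70 72 6a is 4 bytes > B = 3, so hash it first: H(key) = 01 b0, then zero-pad to 3 bytes: K' = 01 b0 00.
K' ⊕ ipad = 37 86 36.  K' ⊕ opad = 5d ec 5c.
Inner input = (K'⊕ipad) ∥ m = 37 86 36 ∥ f7 f6 eb.
Inner hash: sum = 55+134+54+247+246+235 = 971 → 03 cb.
Outer input = (K'⊕opad) ∥ inner = 5d ec 5c ∥ 03 cb.
Outer hash (tag): sum = 93+236+92+3+203 = 627 → 02 73.

0273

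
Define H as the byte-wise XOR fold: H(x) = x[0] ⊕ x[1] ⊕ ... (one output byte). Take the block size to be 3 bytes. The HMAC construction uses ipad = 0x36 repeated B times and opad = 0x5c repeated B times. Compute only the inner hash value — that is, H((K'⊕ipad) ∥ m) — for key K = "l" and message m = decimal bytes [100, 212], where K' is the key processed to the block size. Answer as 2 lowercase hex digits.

ea

Key "l" = 6c is 1 byte ≤ B = 3; zero-pad to 3 bytes: K' = 6c 00 00.
K' ⊕ ipad = 5a 36 36.
Inner input = 5a 36 36 ∥ 64 d4.
Inner hash: XOR 5a⊕36⊕36⊕64⊕d4 = ea.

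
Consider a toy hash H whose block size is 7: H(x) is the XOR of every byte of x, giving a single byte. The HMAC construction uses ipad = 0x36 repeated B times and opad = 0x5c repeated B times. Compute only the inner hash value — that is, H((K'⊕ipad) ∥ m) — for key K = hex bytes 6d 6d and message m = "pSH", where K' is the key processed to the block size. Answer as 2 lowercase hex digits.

Key hex bytes 6d 6d is 2 bytes ≤ B = 7; zero-pad to 7 bytes: K' = 6d 6d 00 00 00 00 00.
K' ⊕ ipad = 5b 5b 36 36 36 36 36.
Inner input = 5b 5b 36 36 36 36 36 ∥ 70 53 48.
Inner hash: XOR 5b⊕5b⊕36⊕36⊕36⊕36⊕36⊕70⊕53⊕48 = 5d.

5d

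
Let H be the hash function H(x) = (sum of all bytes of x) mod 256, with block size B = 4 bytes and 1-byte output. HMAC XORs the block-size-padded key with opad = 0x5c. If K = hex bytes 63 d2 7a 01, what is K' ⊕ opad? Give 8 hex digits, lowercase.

3f8e265d

Key hex bytes 63 d2 7a 01 is exactly B = 4 bytes: K' = 63 d2 7a 01.
XOR each byte with 0x5c: 63⊕5c=3f, d2⊕5c=8e, 7a⊕5c=26, 01⊕5c=5d.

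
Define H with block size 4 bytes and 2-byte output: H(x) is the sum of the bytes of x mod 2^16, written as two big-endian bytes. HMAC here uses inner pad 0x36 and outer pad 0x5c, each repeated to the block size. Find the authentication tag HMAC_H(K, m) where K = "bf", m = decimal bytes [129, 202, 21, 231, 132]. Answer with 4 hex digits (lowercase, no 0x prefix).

020e

Key "bf" = 62 66 is 2 bytes ≤ B = 4; zero-pad to 4 bytes: K' = 62 66 00 00.
K' ⊕ ipad = 54 50 36 36.  K' ⊕ opad = 3e 3a 5c 5c.
Inner input = (K'⊕ipad) ∥ m = 54 50 36 36 ∥ 81 ca 15 e7 84.
Inner hash: sum = 84+80+54+54+129+202+21+231+132 = 987 → 03 db.
Outer input = (K'⊕opad) ∥ inner = 3e 3a 5c 5c ∥ 03 db.
Outer hash (tag): sum = 62+58+92+92+3+219 = 526 → 02 0e.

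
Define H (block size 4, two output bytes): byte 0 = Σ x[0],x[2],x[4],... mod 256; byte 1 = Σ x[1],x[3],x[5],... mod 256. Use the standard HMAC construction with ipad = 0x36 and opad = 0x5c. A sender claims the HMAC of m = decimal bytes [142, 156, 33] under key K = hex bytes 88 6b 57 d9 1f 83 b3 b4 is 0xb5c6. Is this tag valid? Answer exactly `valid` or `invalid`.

invalid

Key hex bytes 88 6b 57 d9 1f 83 b3 b4 is 8 bytes > B = 4, so hash it first: H(key) = b1 7b, then zero-pad to 4 bytes: K' = b1 7b 00 00.
K' ⊕ ipad = 87 4d 36 36; K' ⊕ opad = ed 27 5c 5c.
Inner hash: even-index sum = 364 mod 256 = 108; odd-index sum = 287 mod 256 = 31 → 6c 1f.
Outer hash (recomputed tag): even-index sum = 437 mod 256 = 181; odd-index sum = 162 mod 256 = 162 → b5 a2.
Recomputed tag = b5a2; claimed = b5c6 → mismatch.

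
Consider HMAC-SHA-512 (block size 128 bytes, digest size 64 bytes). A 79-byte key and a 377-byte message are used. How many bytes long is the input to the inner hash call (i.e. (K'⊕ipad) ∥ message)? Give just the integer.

Key is 79 ≤ 128 bytes, zero-padded: |K'| = 128.
Inner input = (K'⊕ipad) ∥ m → 128 + 377 = 505 bytes.

505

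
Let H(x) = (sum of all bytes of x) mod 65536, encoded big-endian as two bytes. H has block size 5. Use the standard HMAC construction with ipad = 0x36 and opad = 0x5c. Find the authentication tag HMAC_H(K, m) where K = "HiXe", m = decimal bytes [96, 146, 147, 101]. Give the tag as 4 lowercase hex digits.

01a3

Key "HiXe" = 48 69 58 65 is 4 bytes ≤ B = 5; zero-pad to 5 bytes: K' = 48 69 58 65 00.
K' ⊕ ipad = 7e 5f 6e 53 36.  K' ⊕ opad = 14 35 04 39 5c.
Inner input = (K'⊕ipad) ∥ m = 7e 5f 6e 53 36 ∥ 60 92 93 65.
Inner hash: sum = 126+95+110+83+54+96+146+147+101 = 958 → 03 be.
Outer input = (K'⊕opad) ∥ inner = 14 35 04 39 5c ∥ 03 be.
Outer hash (tag): sum = 20+53+4+57+92+3+190 = 419 → 01 a3.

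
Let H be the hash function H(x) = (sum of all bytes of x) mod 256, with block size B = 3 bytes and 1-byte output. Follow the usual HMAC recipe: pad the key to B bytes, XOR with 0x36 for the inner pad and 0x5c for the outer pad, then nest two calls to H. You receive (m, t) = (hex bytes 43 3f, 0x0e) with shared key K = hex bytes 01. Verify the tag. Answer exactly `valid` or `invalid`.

Key hex bytes 01 is 1 byte ≤ B = 3; zero-pad to 3 bytes: K' = 01 00 00.
K' ⊕ ipad = 37 36 36; K' ⊕ opad = 5d 5c 5c.
Inner hash: sum = 55+54+54+67+63 = 293; mod 256 = 37 → 25.
Outer hash (recomputed tag): sum = 93+92+92+37 = 314; mod 256 = 58 → 3a.
Recomputed tag = 3a; claimed = 0e → mismatch.

invalid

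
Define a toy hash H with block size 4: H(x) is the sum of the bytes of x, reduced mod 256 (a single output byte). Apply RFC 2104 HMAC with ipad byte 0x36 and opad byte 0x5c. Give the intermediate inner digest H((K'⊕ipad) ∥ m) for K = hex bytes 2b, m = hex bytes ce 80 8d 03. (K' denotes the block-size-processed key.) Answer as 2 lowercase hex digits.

9d

Key hex bytes 2b is 1 byte ≤ B = 4; zero-pad to 4 bytes: K' = 2b 00 00 00.
K' ⊕ ipad = 1d 36 36 36.
Inner input = 1d 36 36 36 ∥ ce 80 8d 03.
Inner hash: sum = 29+54+54+54+206+128+141+3 = 669; mod 256 = 157 → 9d.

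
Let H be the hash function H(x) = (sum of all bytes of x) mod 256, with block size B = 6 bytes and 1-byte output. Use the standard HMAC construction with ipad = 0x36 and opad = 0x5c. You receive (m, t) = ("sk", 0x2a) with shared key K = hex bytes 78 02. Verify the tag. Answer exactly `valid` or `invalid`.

valid

Key hex bytes 78 02 is 2 bytes ≤ B = 6; zero-pad to 6 bytes: K' = 78 02 00 00 00 00.
K' ⊕ ipad = 4e 34 36 36 36 36; K' ⊕ opad = 24 5e 5c 5c 5c 5c.
Inner hash: sum = 78+52+54+54+54+54+115+107 = 568; mod 256 = 56 → 38.
Outer hash (recomputed tag): sum = 36+94+92+92+92+92+56 = 554; mod 256 = 42 → 2a.
Recomputed tag = 2a; claimed = 2a → match.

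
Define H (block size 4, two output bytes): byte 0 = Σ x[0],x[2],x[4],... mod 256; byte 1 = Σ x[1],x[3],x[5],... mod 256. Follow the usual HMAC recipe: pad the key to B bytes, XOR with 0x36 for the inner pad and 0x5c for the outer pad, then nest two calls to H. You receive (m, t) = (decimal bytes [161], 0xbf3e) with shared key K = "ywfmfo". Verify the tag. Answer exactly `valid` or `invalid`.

invalid

Key "ywfmfo" = 79 77 66 6d 66 6f is 6 bytes > B = 4, so hash it first: H(key) = 45 53, then zero-pad to 4 bytes: K' = 45 53 00 00.
K' ⊕ ipad = 73 65 36 36; K' ⊕ opad = 19 0f 5c 5c.
Inner hash: even-index sum = 330 mod 256 = 74; odd-index sum = 155 mod 256 = 155 → 4a 9b.
Outer hash (recomputed tag): even-index sum = 191 mod 256 = 191; odd-index sum = 262 mod 256 = 6 → bf 06.
Recomputed tag = bf06; claimed = bf3e → mismatch.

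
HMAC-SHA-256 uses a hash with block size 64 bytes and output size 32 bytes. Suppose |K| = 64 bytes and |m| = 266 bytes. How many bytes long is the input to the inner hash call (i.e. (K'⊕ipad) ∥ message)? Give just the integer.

330

Key is 64 ≤ 64 bytes, zero-padded: |K'| = 64.
Inner input = (K'⊕ipad) ∥ m → 64 + 266 = 330 bytes.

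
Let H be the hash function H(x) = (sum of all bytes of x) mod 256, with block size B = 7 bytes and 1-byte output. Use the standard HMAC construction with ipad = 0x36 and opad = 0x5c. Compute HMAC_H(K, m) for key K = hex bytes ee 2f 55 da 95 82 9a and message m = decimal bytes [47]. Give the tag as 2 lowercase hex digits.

93

Key hex bytes ee 2f 55 da 95 82 9a is exactly B = 7 bytes: K' = ee 2f 55 da 95 82 9a.
K' ⊕ ipad = d8 19 63 ec a3 b4 ac.  K' ⊕ opad = b2 73 09 86 c9 de c6.
Inner input = (K'⊕ipad) ∥ m = d8 19 63 ec a3 b4 ac ∥ 2f.
Inner hash: sum = 216+25+99+236+163+180+172+47 = 1138; mod 256 = 114 → 72.
Outer input = (K'⊕opad) ∥ inner = b2 73 09 86 c9 de c6 ∥ 72.
Outer hash (tag): sum = 178+115+9+134+201+222+198+114 = 1171; mod 256 = 147 → 93.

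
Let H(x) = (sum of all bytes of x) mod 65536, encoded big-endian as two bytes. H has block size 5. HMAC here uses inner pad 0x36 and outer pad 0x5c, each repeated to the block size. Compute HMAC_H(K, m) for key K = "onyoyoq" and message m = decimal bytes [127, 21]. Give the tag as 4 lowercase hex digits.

0249

Key "onyoyoq" = 6f 6e 79 6f 79 6f 71 is 7 bytes > B = 5, so hash it first: H(key) = 03 1e, then zero-pad to 5 bytes: K' = 03 1e 00 00 00.
K' ⊕ ipad = 35 28 36 36 36.  K' ⊕ opad = 5f 42 5c 5c 5c.
Inner input = (K'⊕ipad) ∥ m = 35 28 36 36 36 ∥ 7f 15.
Inner hash: sum = 53+40+54+54+54+127+21 = 403 → 01 93.
Outer input = (K'⊕opad) ∥ inner = 5f 42 5c 5c 5c ∥ 01 93.
Outer hash (tag): sum = 95+66+92+92+92+1+147 = 585 → 02 49.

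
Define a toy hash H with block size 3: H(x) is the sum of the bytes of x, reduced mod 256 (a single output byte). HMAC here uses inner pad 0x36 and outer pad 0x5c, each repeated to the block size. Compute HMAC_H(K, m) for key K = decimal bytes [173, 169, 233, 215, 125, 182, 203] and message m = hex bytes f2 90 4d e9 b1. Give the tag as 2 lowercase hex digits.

f7

Key decimal bytes [173, 169, 233, 215, 125, 182, 203] = ad a9 e9 d7 7d b6 cb is 7 bytes > B = 3, so hash it first: H(key) = 14, then zero-pad to 3 bytes: K' = 14 00 00.
K' ⊕ ipad = 22 36 36.  K' ⊕ opad = 48 5c 5c.
Inner input = (K'⊕ipad) ∥ m = 22 36 36 ∥ f2 90 4d e9 b1.
Inner hash: sum = 34+54+54+242+144+77+233+177 = 1015; mod 256 = 247 → f7.
Outer input = (K'⊕opad) ∥ inner = 48 5c 5c ∥ f7.
Outer hash (tag): sum = 72+92+92+247 = 503; mod 256 = 247 → f7.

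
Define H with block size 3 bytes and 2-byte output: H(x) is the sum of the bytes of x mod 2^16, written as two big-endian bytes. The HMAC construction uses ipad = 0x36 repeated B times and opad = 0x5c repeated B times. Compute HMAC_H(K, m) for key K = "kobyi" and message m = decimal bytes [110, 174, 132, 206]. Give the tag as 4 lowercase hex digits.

00ff

Key "kobyi" = 6b 6f 62 79 69 is 5 bytes > B = 3, so hash it first: H(key) = 02 1e, then zero-pad to 3 bytes: K' = 02 1e 00.
K' ⊕ ipad = 34 28 36.  K' ⊕ opad = 5e 42 5c.
Inner input = (K'⊕ipad) ∥ m = 34 28 36 ∥ 6e ae 84 ce.
Inner hash: sum = 52+40+54+110+174+132+206 = 768 → 03 00.
Outer input = (K'⊕opad) ∥ inner = 5e 42 5c ∥ 03 00.
Outer hash (tag): sum = 94+66+92+3+0 = 255 → 00 ff.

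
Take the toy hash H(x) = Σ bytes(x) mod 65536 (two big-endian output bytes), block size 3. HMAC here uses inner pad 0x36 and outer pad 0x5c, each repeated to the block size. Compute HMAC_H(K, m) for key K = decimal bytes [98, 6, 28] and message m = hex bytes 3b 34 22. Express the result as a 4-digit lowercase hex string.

Key decimal bytes [98, 6, 28] = 62 06 1c is exactly B = 3 bytes: K' = 62 06 1c.
K' ⊕ ipad = 54 30 2a.  K' ⊕ opad = 3e 5a 40.
Inner input = (K'⊕ipad) ∥ m = 54 30 2a ∥ 3b 34 22.
Inner hash: sum = 84+48+42+59+52+34 = 319 → 01 3f.
Outer input = (K'⊕opad) ∥ inner = 3e 5a 40 ∥ 01 3f.
Outer hash (tag): sum = 62+90+64+1+63 = 280 → 01 18.

0118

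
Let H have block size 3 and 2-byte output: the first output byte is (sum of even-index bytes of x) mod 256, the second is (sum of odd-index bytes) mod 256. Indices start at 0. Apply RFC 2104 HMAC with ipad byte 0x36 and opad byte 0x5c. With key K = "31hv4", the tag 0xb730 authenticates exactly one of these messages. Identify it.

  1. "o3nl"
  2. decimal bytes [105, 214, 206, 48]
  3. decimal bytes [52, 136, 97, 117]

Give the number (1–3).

2

Key "31hv4" = 33 31 68 76 34 is 5 bytes > B = 3, so hash it first: H(key) = cf a7, then zero-pad to 3 bytes: K' = cf a7 00.
K' ⊕ ipad = f9 91 36; K' ⊕ opad = 93 fb 5c.
m1: inner = H(f9 91 36 6f 33 6e 6c) = ce 6e; tag = H(93 fb 5c ce 6e) = 5dc9
m2: inner = H(f9 91 36 69 d6 ce 30) = 35 c8; tag = H(93 fb 5c 35 c8) = b730 ← matches
m3: inner = H(f9 91 36 34 88 61 75) = 2c 26; tag = H(93 fb 5c 2c 26) = 1527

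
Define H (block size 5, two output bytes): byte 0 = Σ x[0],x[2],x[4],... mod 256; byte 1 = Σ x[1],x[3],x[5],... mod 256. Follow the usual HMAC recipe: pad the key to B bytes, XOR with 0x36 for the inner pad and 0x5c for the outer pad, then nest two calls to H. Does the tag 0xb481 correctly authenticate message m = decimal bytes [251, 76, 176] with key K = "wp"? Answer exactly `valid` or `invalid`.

invalid

Key "wp" = 77 70 is 2 bytes ≤ B = 5; zero-pad to 5 bytes: K' = 77 70 00 00 00.
K' ⊕ ipad = 41 46 36 36 36; K' ⊕ opad = 2b 2c 5c 5c 5c.
Inner hash: even-index sum = 249 mod 256 = 249; odd-index sum = 551 mod 256 = 39 → f9 27.
Outer hash (recomputed tag): even-index sum = 266 mod 256 = 10; odd-index sum = 385 mod 256 = 129 → 0a 81.
Recomputed tag = 0a81; claimed = b481 → mismatch.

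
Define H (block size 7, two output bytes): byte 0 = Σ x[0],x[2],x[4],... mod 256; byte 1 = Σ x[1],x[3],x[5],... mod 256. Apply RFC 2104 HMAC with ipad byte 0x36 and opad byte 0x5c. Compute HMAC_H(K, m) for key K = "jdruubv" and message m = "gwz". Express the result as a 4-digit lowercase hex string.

Key "jdruubv" = 6a 64 72 75 75 62 76 is exactly B = 7 bytes: K' = 6a 64 72 75 75 62 76.
K' ⊕ ipad = 5c 52 44 43 43 54 40.  K' ⊕ opad = 36 38 2e 29 29 3e 2a.
Inner input = (K'⊕ipad) ∥ m = 5c 52 44 43 43 54 40 ∥ 67 77 7a.
Inner hash: even-index sum = 410 mod 256 = 154; odd-index sum = 458 mod 256 = 202 → 9a ca.
Outer input = (K'⊕opad) ∥ inner = 36 38 2e 29 29 3e 2a ∥ 9a ca.
Outer hash (tag): even-index sum = 385 mod 256 = 129; odd-index sum = 313 mod 256 = 57 → 81 39.

8139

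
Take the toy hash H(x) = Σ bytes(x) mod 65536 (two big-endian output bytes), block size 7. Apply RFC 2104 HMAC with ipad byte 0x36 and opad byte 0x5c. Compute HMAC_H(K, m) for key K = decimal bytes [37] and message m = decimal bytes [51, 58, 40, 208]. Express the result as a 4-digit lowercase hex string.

Key decimal bytes [37] = 25 is 1 byte ≤ B = 7; zero-pad to 7 bytes: K' = 25 00 00 00 00 00 00.
K' ⊕ ipad = 13 36 36 36 36 36 36.  K' ⊕ opad = 79 5c 5c 5c 5c 5c 5c.
Inner input = (K'⊕ipad) ∥ m = 13 36 36 36 36 36 36 ∥ 33 3a 28 d0.
Inner hash: sum = 19+54+54+54+54+54+54+51+58+40+208 = 700 → 02 bc.
Outer input = (K'⊕opad) ∥ inner = 79 5c 5c 5c 5c 5c 5c ∥ 02 bc.
Outer hash (tag): sum = 121+92+92+92+92+92+92+2+188 = 863 → 03 5f.

035f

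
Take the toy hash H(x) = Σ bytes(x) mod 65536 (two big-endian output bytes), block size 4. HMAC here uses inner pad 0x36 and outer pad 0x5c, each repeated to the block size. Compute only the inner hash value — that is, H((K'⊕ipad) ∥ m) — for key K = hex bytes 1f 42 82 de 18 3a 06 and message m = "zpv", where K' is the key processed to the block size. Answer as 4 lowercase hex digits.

022f

Key hex bytes 1f 42 82 de 18 3a 06 is 7 bytes > B = 4, so hash it first: H(key) = 02 19, then zero-pad to 4 bytes: K' = 02 19 00 00.
K' ⊕ ipad = 34 2f 36 36.
Inner input = 34 2f 36 36 ∥ 7a 70 76.
Inner hash: sum = 52+47+54+54+122+112+118 = 559 → 02 2f.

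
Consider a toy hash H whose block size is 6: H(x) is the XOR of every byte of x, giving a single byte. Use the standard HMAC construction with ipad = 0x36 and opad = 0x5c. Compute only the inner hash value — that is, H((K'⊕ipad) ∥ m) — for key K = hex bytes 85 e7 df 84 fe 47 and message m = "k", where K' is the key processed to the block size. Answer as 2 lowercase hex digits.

Key hex bytes 85 e7 df 84 fe 47 is exactly B = 6 bytes: K' = 85 e7 df 84 fe 47.
K' ⊕ ipad = b3 d1 e9 b2 c8 71.
Inner input = b3 d1 e9 b2 c8 71 ∥ 6b.
Inner hash: XOR b3⊕d1⊕e9⊕b2⊕c8⊕71⊕6b = eb.

eb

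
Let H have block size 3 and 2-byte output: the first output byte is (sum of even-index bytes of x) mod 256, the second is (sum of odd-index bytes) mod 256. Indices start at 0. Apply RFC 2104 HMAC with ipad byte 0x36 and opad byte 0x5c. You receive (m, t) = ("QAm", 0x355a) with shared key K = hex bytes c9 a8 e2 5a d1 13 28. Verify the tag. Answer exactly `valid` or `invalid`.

invalid

Key hex bytes c9 a8 e2 5a d1 13 28 is 7 bytes > B = 3, so hash it first: H(key) = a4 15, then zero-pad to 3 bytes: K' = a4 15 00.
K' ⊕ ipad = 92 23 36; K' ⊕ opad = f8 49 5c.
Inner hash: even-index sum = 265 mod 256 = 9; odd-index sum = 225 mod 256 = 225 → 09 e1.
Outer hash (recomputed tag): even-index sum = 565 mod 256 = 53; odd-index sum = 82 mod 256 = 82 → 35 52.
Recomputed tag = 3552; claimed = 355a → mismatch.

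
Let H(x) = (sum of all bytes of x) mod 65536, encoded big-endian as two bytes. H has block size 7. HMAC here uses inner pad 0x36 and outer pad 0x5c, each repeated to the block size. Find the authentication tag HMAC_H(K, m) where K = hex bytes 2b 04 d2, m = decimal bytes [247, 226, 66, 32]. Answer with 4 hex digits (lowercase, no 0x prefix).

0317

Key hex bytes 2b 04 d2 is 3 bytes ≤ B = 7; zero-pad to 7 bytes: K' = 2b 04 d2 00 00 00 00.
K' ⊕ ipad = 1d 32 e4 36 36 36 36.  K' ⊕ opad = 77 58 8e 5c 5c 5c 5c.
Inner input = (K'⊕ipad) ∥ m = 1d 32 e4 36 36 36 36 ∥ f7 e2 42 20.
Inner hash: sum = 29+50+228+54+54+54+54+247+226+66+32 = 1094 → 04 46.
Outer input = (K'⊕opad) ∥ inner = 77 58 8e 5c 5c 5c 5c ∥ 04 46.
Outer hash (tag): sum = 119+88+142+92+92+92+92+4+70 = 791 → 03 17.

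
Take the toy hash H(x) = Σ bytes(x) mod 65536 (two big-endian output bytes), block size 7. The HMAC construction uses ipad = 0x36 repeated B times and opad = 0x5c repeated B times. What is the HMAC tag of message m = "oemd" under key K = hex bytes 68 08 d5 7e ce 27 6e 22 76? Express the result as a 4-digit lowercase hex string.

0380

Key hex bytes 68 08 d5 7e ce 27 6e 22 76 is 9 bytes > B = 7, so hash it first: H(key) = 03 be, then zero-pad to 7 bytes: K' = 03 be 00 00 00 00 00.
K' ⊕ ipad = 35 88 36 36 36 36 36.  K' ⊕ opad = 5f e2 5c 5c 5c 5c 5c.
Inner input = (K'⊕ipad) ∥ m = 35 88 36 36 36 36 36 ∥ 6f 65 6d 64.
Inner hash: sum = 53+136+54+54+54+54+54+111+101+109+100 = 880 → 03 70.
Outer input = (K'⊕opad) ∥ inner = 5f e2 5c 5c 5c 5c 5c ∥ 03 70.
Outer hash (tag): sum = 95+226+92+92+92+92+92+3+112 = 896 → 03 80.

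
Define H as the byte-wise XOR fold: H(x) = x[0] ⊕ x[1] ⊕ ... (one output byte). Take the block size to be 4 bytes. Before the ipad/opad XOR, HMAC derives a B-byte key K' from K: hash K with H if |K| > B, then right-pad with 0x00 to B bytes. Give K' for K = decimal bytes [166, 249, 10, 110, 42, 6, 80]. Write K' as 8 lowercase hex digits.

47000000

|K| = 7 > B = 4, so first hash the key.
H(K): XOR a6⊕f9⊕0a⊕6e⊕2a⊕06⊕50 = 47.
Zero-pad H(K) = 47 to 4 bytes: K' = 47 00 00 00.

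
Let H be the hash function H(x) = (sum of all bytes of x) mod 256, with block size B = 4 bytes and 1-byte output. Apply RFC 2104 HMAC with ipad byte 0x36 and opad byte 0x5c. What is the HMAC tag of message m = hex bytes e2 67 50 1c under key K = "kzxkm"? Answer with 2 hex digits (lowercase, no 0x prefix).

Key "kzxkm" = 6b 7a 78 6b 6d is 5 bytes > B = 4, so hash it first: H(key) = 35, then zero-pad to 4 bytes: K' = 35 00 00 00.
K' ⊕ ipad = 03 36 36 36.  K' ⊕ opad = 69 5c 5c 5c.
Inner input = (K'⊕ipad) ∥ m = 03 36 36 36 ∥ e2 67 50 1c.
Inner hash: sum = 3+54+54+54+226+103+80+28 = 602; mod 256 = 90 → 5a.
Outer input = (K'⊕opad) ∥ inner = 69 5c 5c 5c ∥ 5a.
Outer hash (tag): sum = 105+92+92+92+90 = 471; mod 256 = 215 → d7.

d7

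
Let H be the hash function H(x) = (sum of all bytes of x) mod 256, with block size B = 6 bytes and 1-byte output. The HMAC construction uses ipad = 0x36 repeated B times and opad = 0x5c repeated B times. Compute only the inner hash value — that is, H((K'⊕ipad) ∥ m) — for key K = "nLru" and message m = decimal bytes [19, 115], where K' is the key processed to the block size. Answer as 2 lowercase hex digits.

Key "nLru" = 6e 4c 72 75 is 4 bytes ≤ B = 6; zero-pad to 6 bytes: K' = 6e 4c 72 75 00 00.
K' ⊕ ipad = 58 7a 44 43 36 36.
Inner input = 58 7a 44 43 36 36 ∥ 13 73.
Inner hash: sum = 88+122+68+67+54+54+19+115 = 587; mod 256 = 75 → 4b.

4b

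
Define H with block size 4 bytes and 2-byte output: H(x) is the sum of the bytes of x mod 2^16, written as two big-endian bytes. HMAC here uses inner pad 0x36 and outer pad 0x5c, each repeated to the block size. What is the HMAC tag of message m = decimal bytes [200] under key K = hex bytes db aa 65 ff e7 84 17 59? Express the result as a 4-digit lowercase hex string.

Key hex bytes db aa 65 ff e7 84 17 59 is 8 bytes > B = 4, so hash it first: H(key) = 04 c4, then zero-pad to 4 bytes: K' = 04 c4 00 00.
K' ⊕ ipad = 32 f2 36 36.  K' ⊕ opad = 58 98 5c 5c.
Inner input = (K'⊕ipad) ∥ m = 32 f2 36 36 ∥ c8.
Inner hash: sum = 50+242+54+54+200 = 600 → 02 58.
Outer input = (K'⊕opad) ∥ inner = 58 98 5c 5c ∥ 02 58.
Outer hash (tag): sum = 88+152+92+92+2+88 = 514 → 02 02.

0202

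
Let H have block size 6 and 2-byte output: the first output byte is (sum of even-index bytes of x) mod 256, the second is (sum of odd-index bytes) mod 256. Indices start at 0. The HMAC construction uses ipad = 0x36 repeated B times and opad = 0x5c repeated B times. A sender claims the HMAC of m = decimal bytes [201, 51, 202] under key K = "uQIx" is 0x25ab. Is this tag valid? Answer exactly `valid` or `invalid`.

valid

Key "uQIx" = 75 51 49 78 is 4 bytes ≤ B = 6; zero-pad to 6 bytes: K' = 75 51 49 78 00 00.
K' ⊕ ipad = 43 67 7f 4e 36 36; K' ⊕ opad = 29 0d 15 24 5c 5c.
Inner hash: even-index sum = 651 mod 256 = 139; odd-index sum = 286 mod 256 = 30 → 8b 1e.
Outer hash (recomputed tag): even-index sum = 293 mod 256 = 37; odd-index sum = 171 mod 256 = 171 → 25 ab.
Recomputed tag = 25ab; claimed = 25ab → match.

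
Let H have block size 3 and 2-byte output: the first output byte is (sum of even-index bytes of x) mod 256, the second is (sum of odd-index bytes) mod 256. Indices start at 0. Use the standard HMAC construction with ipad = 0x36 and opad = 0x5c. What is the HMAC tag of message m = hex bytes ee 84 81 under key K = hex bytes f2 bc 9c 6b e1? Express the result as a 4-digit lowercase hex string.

Key hex bytes f2 bc 9c 6b e1 is 5 bytes > B = 3, so hash it first: H(key) = 6f 27, then zero-pad to 3 bytes: K' = 6f 27 00.
K' ⊕ ipad = 59 11 36.  K' ⊕ opad = 33 7b 5c.
Inner input = (K'⊕ipad) ∥ m = 59 11 36 ∥ ee 84 81.
Inner hash: even-index sum = 275 mod 256 = 19; odd-index sum = 384 mod 256 = 128 → 13 80.
Outer input = (K'⊕opad) ∥ inner = 33 7b 5c ∥ 13 80.
Outer hash (tag): even-index sum = 271 mod 256 = 15; odd-index sum = 142 mod 256 = 142 → 0f 8e.

0f8e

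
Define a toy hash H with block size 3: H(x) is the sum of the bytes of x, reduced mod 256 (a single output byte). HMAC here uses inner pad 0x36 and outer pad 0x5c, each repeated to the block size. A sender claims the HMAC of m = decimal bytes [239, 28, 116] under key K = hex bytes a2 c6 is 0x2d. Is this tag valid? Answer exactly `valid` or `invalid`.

valid

Key hex bytes a2 c6 is 2 bytes ≤ B = 3; zero-pad to 3 bytes: K' = a2 c6 00.
K' ⊕ ipad = 94 f0 36; K' ⊕ opad = fe 9a 5c.
Inner hash: sum = 148+240+54+239+28+116 = 825; mod 256 = 57 → 39.
Outer hash (recomputed tag): sum = 254+154+92+57 = 557; mod 256 = 45 → 2d.
Recomputed tag = 2d; claimed = 2d → match.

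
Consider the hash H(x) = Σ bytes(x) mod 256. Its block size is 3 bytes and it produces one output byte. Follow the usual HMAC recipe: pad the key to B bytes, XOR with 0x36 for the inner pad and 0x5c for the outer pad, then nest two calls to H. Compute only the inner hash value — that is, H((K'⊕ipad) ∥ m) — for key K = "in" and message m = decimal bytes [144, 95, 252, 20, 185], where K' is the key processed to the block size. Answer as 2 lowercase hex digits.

a5

Key "in" = 69 6e is 2 bytes ≤ B = 3; zero-pad to 3 bytes: K' = 69 6e 00.
K' ⊕ ipad = 5f 58 36.
Inner input = 5f 58 36 ∥ 90 5f fc 14 b9.
Inner hash: sum = 95+88+54+144+95+252+20+185 = 933; mod 256 = 165 → a5.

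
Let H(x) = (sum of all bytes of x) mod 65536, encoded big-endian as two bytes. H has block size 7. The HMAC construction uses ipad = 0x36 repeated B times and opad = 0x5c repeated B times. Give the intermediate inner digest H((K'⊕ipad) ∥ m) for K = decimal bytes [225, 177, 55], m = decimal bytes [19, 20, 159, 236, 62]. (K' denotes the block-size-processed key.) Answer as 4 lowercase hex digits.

0427

Key decimal bytes [225, 177, 55] = e1 b1 37 is 3 bytes ≤ B = 7; zero-pad to 7 bytes: K' = e1 b1 37 00 00 00 00.
K' ⊕ ipad = d7 87 01 36 36 36 36.
Inner input = d7 87 01 36 36 36 36 ∥ 13 14 9f ec 3e.
Inner hash: sum = 215+135+1+54+54+54+54+19+20+159+236+62 = 1063 → 04 27.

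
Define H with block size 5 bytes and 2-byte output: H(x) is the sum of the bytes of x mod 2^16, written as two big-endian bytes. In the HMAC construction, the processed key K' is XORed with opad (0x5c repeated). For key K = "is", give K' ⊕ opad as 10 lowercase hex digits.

Key "is" = 69 73 is 2 bytes ≤ B = 5; zero-pad to 5 bytes: K' = 69 73 00 00 00.
XOR each byte with 0x5c: 69⊕5c=35, 73⊕5c=2f, 00⊕5c=5c, 00⊕5c=5c, 00⊕5c=5c.

352f5c5c5c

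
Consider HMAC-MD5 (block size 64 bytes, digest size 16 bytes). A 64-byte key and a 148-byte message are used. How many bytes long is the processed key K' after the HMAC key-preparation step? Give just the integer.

64

Key is 64 ≤ 64 bytes, zero-padded: |K'| = 64.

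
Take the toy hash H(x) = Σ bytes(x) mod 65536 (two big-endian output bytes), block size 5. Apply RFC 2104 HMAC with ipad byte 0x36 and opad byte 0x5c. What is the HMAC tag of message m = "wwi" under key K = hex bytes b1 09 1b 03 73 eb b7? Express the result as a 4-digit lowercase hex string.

Key hex bytes b1 09 1b 03 73 eb b7 is 7 bytes > B = 5, so hash it first: H(key) = 02 ed, then zero-pad to 5 bytes: K' = 02 ed 00 00 00.
K' ⊕ ipad = 34 db 36 36 36.  K' ⊕ opad = 5e b1 5c 5c 5c.
Inner input = (K'⊕ipad) ∥ m = 34 db 36 36 36 ∥ 77 77 69.
Inner hash: sum = 52+219+54+54+54+119+119+105 = 776 → 03 08.
Outer input = (K'⊕opad) ∥ inner = 5e b1 5c 5c 5c ∥ 03 08.
Outer hash (tag): sum = 94+177+92+92+92+3+8 = 558 → 02 2e.

022e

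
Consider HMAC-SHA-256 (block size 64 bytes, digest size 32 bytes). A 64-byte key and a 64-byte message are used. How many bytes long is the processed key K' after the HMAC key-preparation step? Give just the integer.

Key is 64 ≤ 64 bytes, zero-padded: |K'| = 64.

64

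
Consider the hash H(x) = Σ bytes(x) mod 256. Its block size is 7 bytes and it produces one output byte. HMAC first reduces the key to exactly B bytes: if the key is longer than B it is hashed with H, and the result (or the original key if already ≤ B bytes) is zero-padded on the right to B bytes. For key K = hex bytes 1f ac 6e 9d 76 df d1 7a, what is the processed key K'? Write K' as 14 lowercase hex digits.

|K| = 8 > B = 7, so first hash the key.
H(K): sum = 31+172+110+157+118+223+209+122 = 1142; mod 256 = 118 → 76.
Zero-pad H(K) = 76 to 7 bytes: K' = 76 00 00 00 00 00 00.

76000000000000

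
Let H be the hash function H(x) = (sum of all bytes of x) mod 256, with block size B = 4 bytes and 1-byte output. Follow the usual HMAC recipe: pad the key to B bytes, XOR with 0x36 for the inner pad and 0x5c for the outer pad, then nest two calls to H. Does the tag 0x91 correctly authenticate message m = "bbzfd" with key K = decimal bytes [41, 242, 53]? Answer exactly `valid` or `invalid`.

Key decimal bytes [41, 242, 53] = 29 f2 35 is 3 bytes ≤ B = 4; zero-pad to 4 bytes: K' = 29 f2 35 00.
K' ⊕ ipad = 1f c4 03 36; K' ⊕ opad = 75 ae 69 5c.
Inner hash: sum = 31+196+3+54+98+98+122+102+100 = 804; mod 256 = 36 → 24.
Outer hash (recomputed tag): sum = 117+174+105+92+36 = 524; mod 256 = 12 → 0c.
Recomputed tag = 0c; claimed = 91 → mismatch.

invalid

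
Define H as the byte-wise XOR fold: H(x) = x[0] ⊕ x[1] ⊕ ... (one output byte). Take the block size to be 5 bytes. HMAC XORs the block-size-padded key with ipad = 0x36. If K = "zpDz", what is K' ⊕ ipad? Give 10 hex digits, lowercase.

Key "zpDz" = 7a 70 44 7a is 4 bytes ≤ B = 5; zero-pad to 5 bytes: K' = 7a 70 44 7a 00.
XOR each byte with 0x36: 7a⊕36=4c, 70⊕36=46, 44⊕36=72, 7a⊕36=4c, 00⊕36=36.

4c46724c36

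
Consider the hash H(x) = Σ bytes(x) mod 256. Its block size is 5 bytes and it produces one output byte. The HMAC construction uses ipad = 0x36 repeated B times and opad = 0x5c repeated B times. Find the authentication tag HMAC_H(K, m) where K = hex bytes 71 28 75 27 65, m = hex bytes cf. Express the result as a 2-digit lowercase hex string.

59

Key hex bytes 71 28 75 27 65 is exactly B = 5 bytes: K' = 71 28 75 27 65.
K' ⊕ ipad = 47 1e 43 11 53.  K' ⊕ opad = 2d 74 29 7b 39.
Inner input = (K'⊕ipad) ∥ m = 47 1e 43 11 53 ∥ cf.
Inner hash: sum = 71+30+67+17+83+207 = 475; mod 256 = 219 → db.
Outer input = (K'⊕opad) ∥ inner = 2d 74 29 7b 39 ∥ db.
Outer hash (tag): sum = 45+116+41+123+57+219 = 601; mod 256 = 89 → 59.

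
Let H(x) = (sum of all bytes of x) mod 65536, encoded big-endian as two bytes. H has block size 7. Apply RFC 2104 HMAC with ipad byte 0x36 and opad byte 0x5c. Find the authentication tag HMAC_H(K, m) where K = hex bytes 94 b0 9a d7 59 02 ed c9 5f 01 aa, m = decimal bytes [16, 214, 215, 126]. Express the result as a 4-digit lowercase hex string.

Key hex bytes 94 b0 9a d7 59 02 ed c9 5f 01 aa is 11 bytes > B = 7, so hash it first: H(key) = 05 d0, then zero-pad to 7 bytes: K' = 05 d0 00 00 00 00 00.
K' ⊕ ipad = 33 e6 36 36 36 36 36.  K' ⊕ opad = 59 8c 5c 5c 5c 5c 5c.
Inner input = (K'⊕ipad) ∥ m = 33 e6 36 36 36 36 36 ∥ 10 d6 d7 7e.
Inner hash: sum = 51+230+54+54+54+54+54+16+214+215+126 = 1122 → 04 62.
Outer input = (K'⊕opad) ∥ inner = 59 8c 5c 5c 5c 5c 5c ∥ 04 62.
Outer hash (tag): sum = 89+140+92+92+92+92+92+4+98 = 791 → 03 17.

0317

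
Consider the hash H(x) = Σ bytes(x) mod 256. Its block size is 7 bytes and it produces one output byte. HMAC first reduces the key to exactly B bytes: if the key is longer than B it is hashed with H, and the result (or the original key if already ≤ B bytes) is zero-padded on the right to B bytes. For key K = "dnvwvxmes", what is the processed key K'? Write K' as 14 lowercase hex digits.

|K| = 9 > B = 7, so first hash the key.
H(K): sum = 100+110+118+119+118+120+109+101+115 = 1010; mod 256 = 242 → f2.
Zero-pad H(K) = f2 to 7 bytes: K' = f2 00 00 00 00 00 00.

f2000000000000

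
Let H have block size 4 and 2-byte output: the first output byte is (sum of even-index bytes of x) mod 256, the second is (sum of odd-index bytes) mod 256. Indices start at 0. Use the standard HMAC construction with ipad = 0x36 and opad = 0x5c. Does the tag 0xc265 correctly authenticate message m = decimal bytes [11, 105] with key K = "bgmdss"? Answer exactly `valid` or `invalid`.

invalid

Key "bgmdss" = 62 67 6d 64 73 73 is 6 bytes > B = 4, so hash it first: H(key) = 42 3e, then zero-pad to 4 bytes: K' = 42 3e 00 00.
K' ⊕ ipad = 74 08 36 36; K' ⊕ opad = 1e 62 5c 5c.
Inner hash: even-index sum = 181 mod 256 = 181; odd-index sum = 167 mod 256 = 167 → b5 a7.
Outer hash (recomputed tag): even-index sum = 303 mod 256 = 47; odd-index sum = 357 mod 256 = 101 → 2f 65.
Recomputed tag = 2f65; claimed = c265 → mismatch.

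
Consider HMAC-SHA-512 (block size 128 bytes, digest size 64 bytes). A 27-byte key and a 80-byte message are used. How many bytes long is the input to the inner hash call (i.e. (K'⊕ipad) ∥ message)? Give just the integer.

Key is 27 ≤ 128 bytes, zero-padded: |K'| = 128.
Inner input = (K'⊕ipad) ∥ m → 128 + 80 = 208 bytes.

208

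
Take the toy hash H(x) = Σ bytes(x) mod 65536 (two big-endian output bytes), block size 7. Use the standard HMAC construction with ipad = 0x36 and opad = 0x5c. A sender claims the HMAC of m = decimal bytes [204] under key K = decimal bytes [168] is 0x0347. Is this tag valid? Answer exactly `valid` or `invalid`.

invalid

Key decimal bytes [168] = a8 is 1 byte ≤ B = 7; zero-pad to 7 bytes: K' = a8 00 00 00 00 00 00.
K' ⊕ ipad = 9e 36 36 36 36 36 36; K' ⊕ opad = f4 5c 5c 5c 5c 5c 5c.
Inner hash: sum = 158+54+54+54+54+54+54+204 = 686 → 02 ae.
Outer hash (recomputed tag): sum = 244+92+92+92+92+92+92+2+174 = 972 → 03 cc.
Recomputed tag = 03cc; claimed = 0347 → mismatch.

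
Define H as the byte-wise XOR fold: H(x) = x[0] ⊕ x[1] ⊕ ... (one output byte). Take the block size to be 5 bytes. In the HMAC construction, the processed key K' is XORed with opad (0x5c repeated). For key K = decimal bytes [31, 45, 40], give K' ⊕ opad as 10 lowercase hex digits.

4371745c5c

Key decimal bytes [31, 45, 40] = 1f 2d 28 is 3 bytes ≤ B = 5; zero-pad to 5 bytes: K' = 1f 2d 28 00 00.
XOR each byte with 0x5c: 1f⊕5c=43, 2d⊕5c=71, 28⊕5c=74, 00⊕5c=5c, 00⊕5c=5c.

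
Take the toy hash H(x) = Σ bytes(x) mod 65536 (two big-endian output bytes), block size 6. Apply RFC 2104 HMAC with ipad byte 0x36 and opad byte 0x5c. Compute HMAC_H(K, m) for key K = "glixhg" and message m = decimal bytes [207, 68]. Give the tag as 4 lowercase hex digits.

0150

Key "glixhg" = 67 6c 69 78 68 67 is exactly B = 6 bytes: K' = 67 6c 69 78 68 67.
K' ⊕ ipad = 51 5a 5f 4e 5e 51.  K' ⊕ opad = 3b 30 35 24 34 3b.
Inner input = (K'⊕ipad) ∥ m = 51 5a 5f 4e 5e 51 ∥ cf 44.
Inner hash: sum = 81+90+95+78+94+81+207+68 = 794 → 03 1a.
Outer input = (K'⊕opad) ∥ inner = 3b 30 35 24 34 3b ∥ 03 1a.
Outer hash (tag): sum = 59+48+53+36+52+59+3+26 = 336 → 01 50.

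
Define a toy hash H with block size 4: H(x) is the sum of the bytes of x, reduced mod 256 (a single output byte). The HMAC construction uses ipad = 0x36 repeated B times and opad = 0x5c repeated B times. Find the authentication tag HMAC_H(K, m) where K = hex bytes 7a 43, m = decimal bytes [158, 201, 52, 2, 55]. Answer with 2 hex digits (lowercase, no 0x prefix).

Key hex bytes 7a 43 is 2 bytes ≤ B = 4; zero-pad to 4 bytes: K' = 7a 43 00 00.
K' ⊕ ipad = 4c 75 36 36.  K' ⊕ opad = 26 1f 5c 5c.
Inner input = (K'⊕ipad) ∥ m = 4c 75 36 36 ∥ 9e c9 34 02 37.
Inner hash: sum = 76+117+54+54+158+201+52+2+55 = 769; mod 256 = 1 → 01.
Outer input = (K'⊕opad) ∥ inner = 26 1f 5c 5c ∥ 01.
Outer hash (tag): sum = 38+31+92+92+1 = 254 → fe.

fe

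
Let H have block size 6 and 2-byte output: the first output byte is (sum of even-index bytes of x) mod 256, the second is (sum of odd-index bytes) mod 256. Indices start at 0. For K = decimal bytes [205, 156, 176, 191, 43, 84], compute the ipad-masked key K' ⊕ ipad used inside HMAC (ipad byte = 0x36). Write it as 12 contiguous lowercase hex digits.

fbaa86891d62

Key decimal bytes [205, 156, 176, 191, 43, 84] = cd 9c b0 bf 2b 54 is exactly B = 6 bytes: K' = cd 9c b0 bf 2b 54.
XOR each byte with 0x36: cd⊕36=fb, 9c⊕36=aa, b0⊕36=86, bf⊕36=89, 2b⊕36=1d, 54⊕36=62.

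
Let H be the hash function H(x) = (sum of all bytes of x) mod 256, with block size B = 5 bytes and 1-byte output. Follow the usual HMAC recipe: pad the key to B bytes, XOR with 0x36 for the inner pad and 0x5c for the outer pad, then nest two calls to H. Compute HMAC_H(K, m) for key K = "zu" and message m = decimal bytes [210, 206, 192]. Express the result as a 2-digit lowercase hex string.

Key "zu" = 7a 75 is 2 bytes ≤ B = 5; zero-pad to 5 bytes: K' = 7a 75 00 00 00.
K' ⊕ ipad = 4c 43 36 36 36.  K' ⊕ opad = 26 29 5c 5c 5c.
Inner input = (K'⊕ipad) ∥ m = 4c 43 36 36 36 ∥ d2 ce c0.
Inner hash: sum = 76+67+54+54+54+210+206+192 = 913; mod 256 = 145 → 91.
Outer input = (K'⊕opad) ∥ inner = 26 29 5c 5c 5c ∥ 91.
Outer hash (tag): sum = 38+41+92+92+92+145 = 500; mod 256 = 244 → f4.

f4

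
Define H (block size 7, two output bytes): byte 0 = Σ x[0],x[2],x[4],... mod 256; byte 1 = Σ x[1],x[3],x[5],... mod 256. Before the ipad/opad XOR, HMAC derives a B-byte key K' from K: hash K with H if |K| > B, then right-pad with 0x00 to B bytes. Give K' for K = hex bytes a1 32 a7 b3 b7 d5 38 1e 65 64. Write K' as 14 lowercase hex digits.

|K| = 10 > B = 7, so first hash the key.
H(K): even-index sum = 668 mod 256 = 156; odd-index sum = 572 mod 256 = 60 → 9c 3c.
Zero-pad H(K) = 9c 3c to 7 bytes: K' = 9c 3c 00 00 00 00 00.

9c3c0000000000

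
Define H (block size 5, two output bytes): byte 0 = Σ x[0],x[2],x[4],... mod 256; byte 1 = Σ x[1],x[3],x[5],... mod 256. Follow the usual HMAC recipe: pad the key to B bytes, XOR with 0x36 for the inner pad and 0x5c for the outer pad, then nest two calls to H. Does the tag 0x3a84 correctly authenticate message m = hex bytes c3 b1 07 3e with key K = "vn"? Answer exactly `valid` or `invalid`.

Key "vn" = 76 6e is 2 bytes ≤ B = 5; zero-pad to 5 bytes: K' = 76 6e 00 00 00.
K' ⊕ ipad = 40 58 36 36 36; K' ⊕ opad = 2a 32 5c 5c 5c.
Inner hash: even-index sum = 411 mod 256 = 155; odd-index sum = 344 mod 256 = 88 → 9b 58.
Outer hash (recomputed tag): even-index sum = 314 mod 256 = 58; odd-index sum = 297 mod 256 = 41 → 3a 29.
Recomputed tag = 3a29; claimed = 3a84 → mismatch.

invalid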